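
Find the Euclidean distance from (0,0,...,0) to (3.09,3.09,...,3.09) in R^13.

The space diagonal of an n-cube of side s is s√n. Here 3.09·√13 ≈ 11.1412.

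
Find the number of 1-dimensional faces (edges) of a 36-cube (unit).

Number of 1-faces = C(36,1)·2^(36-1) = 36·34359738368 = 1236950581248.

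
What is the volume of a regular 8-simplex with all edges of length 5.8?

V_8 = √(9) · 5.8^8 / (8! · 2^(8/2)) ≈ 5.95531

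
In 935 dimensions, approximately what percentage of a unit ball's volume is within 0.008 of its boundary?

1 - (1-0.008)^935 ≈ 0.999452 ≈ 99.95%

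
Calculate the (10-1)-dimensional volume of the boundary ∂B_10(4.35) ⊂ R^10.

S = n·V_n(r)/r = 10·V_10(4.35)/4.35 (volume-to-surface relation), giving 1.42224e+07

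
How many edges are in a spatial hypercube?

Number of 1-faces = C(3,1) · 2^(3-1) = 3 · 4 = 12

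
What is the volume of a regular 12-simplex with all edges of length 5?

For a regular n-simplex with edge a, V = (a^n / n!)·√((n+1)/2^n). With a=5, n=12: V ≈ 0.0287141.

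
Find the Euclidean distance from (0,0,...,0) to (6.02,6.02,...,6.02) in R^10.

The space diagonal of an n-cube of side s is s√n. Here 6.02·√10 ≈ 19.0369.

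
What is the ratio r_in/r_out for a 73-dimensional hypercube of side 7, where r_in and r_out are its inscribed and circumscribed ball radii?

r_in / r_out = (7/2) / (7√73/2) = 1/√73 ≈ 0.117041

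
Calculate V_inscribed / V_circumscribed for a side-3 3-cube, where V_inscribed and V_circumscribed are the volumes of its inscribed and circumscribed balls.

V_in/V_out = n^(-n/2) = 3^(-3/2) ≈ 0.19245.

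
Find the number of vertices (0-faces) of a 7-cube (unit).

Choose 0 of 7 axes to span the face (C(7,0) = 1 way), then fix each of the remaining 7 coordinates at one of its two extreme values (2^7 = 128 ways): 1·128 = 128.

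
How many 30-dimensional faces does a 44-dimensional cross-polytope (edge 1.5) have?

Each 30-face is the convex hull of 31 vertices, one chosen as ±e_i from each of 31 distinct axes: 2^31·C(44,31) = 111487744090031783936.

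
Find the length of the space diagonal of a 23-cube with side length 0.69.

d = √(0.69² + 0.69² + ... + 0.69²) [23 terms] = √(23·0.69²) = 0.69√23 ≈ 3.30912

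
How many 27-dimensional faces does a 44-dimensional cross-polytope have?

f_27(44-orthoplex) = 2^28 · (44 choose 28) = 111861028947476086784.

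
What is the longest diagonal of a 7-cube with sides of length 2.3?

Diagonal = √7 · 2.3 ≈ 6.08523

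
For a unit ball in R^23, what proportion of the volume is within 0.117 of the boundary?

Shell fraction = 1 - (1-0.117)^23 ≈ 0.942839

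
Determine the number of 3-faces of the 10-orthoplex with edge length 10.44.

Each 3-face is the convex hull of 4 vertices, one chosen as ±e_i from each of 4 distinct axes: 2^4·C(10,4) = 3360.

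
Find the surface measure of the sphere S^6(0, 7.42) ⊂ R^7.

|∂B_7(7.42)| ≈ 5.51953e+06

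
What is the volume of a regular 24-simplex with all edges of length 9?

V_24 = √(25) · 9^24 / (24! · 2^(24/2)) ≈ 0.000156937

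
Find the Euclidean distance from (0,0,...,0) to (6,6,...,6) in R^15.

Diagonal = √15 · 6 ≈ 23.2379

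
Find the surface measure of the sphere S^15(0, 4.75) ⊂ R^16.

S_16(4.75) = 2·π^(16/2)·(4.75)^15 / Γ(16/2) ≈ 5.32357e+10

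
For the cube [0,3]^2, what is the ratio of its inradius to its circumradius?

Ratio = (s/2)/(s√2/2) = 2^(-1/2) ≈ 0.707107.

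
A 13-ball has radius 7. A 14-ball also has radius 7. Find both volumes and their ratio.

V_13(7) ≈ 8.82299e+10. V_14(7) ≈ 4.06435e+11. Ratio V_13/V_14 ≈ 0.2171.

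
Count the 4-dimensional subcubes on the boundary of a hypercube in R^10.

Choose 4 of 10 axes to span the face (C(10,4) = 210 ways), then fix each of the remaining 6 coordinates at one of its two extreme values (2^6 = 64 ways): 210·64 = 13440.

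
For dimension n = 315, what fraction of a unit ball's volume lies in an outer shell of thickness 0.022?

1 - (1-0.022)^315 ≈ 0.999095 ≈ 99.91%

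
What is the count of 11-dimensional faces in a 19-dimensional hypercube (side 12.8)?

Choose 11 of 19 axes to span the face (C(19,11) = 75582 ways), then fix each of the remaining 8 coordinates at one of its two extreme values (2^8 = 256 ways): 75582·256 = 19348992.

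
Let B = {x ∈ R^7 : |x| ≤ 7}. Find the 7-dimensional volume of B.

V = 1882384·π^3/15 ≈ 3.89105e+06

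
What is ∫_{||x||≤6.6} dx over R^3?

V_3(6.6) = π^(3/2) · (6.6)^3 / Γ(3/2 + 1) ≈ 1204.26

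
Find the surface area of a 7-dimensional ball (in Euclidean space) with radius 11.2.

|∂B_7(11.2)| ≈ 6.5281e+07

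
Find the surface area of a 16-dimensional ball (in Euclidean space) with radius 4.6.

S_16(4.6) = 2·π^(16/2)·(4.6)^15 / Γ(16/2) ≈ 3.28977e+10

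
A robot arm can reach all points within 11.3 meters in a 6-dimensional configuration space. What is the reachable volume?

V_6(11.3) = π^(6/2) · (11.3)^6 / Γ(6/2 + 1) ≈ 1.07589e+07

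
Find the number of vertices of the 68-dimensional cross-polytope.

Number of vertices = 2n = 136.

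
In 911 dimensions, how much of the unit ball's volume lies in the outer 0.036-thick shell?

1 - (1-0.036)^911 ≈ 1 - 3.12e-15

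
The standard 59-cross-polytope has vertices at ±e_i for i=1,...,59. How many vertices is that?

An n-cross-polytope has 2n vertices; here n = 59, giving 118.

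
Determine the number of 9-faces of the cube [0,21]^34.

An n-cube has C(n,k)·2^(n-k) k-faces. Here C(34,9)·2^25 = 52451256·33554432 = 1759972102766592.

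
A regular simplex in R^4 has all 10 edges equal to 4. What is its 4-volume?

V_4 = √(5) · 4^4 / (4! · 2^(4/2)) ≈ 5.96285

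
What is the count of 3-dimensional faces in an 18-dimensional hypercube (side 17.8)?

An n-cube has C(n,k)·2^(n-k) k-faces. Here C(18,3)·2^15 = 816·32768 = 26738688.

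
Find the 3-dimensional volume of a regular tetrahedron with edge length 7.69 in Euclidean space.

Volume = (√2/12) · 7.69³ = 53.5936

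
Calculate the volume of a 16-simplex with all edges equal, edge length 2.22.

V_16 = √(17) · 2.22^16 / (16! · 2^(16/2)) ≈ 2.67925e-10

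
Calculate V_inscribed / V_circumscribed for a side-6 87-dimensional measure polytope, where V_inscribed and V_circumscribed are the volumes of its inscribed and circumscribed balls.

Volume scales as r^n, and r_in/r_out = 1/√87, giving (1/√87)^87 ≈ 4.27477e-85.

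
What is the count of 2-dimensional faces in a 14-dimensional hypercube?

f_2(14-cube) = (14 choose 2) · 2^12 = 372736.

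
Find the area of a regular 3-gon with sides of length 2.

Area = (√3/4) · 2² = 1.73205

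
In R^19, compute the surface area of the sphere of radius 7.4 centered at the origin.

S_19(7.4) = 2·π^(19/2)·(7.4)^18 / Γ(19/2) ≈ 3.92204e+15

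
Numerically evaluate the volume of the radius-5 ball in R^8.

V = 390625·π^4/24 ≈ 1.58543e+06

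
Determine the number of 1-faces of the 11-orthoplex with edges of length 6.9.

An n-cross-polytope has 2^(k+1)·C(n,k+1) k-faces. Here 2^2·C(11,2) = 4·55 = 220.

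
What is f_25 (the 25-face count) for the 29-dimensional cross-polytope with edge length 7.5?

Each 25-face is the convex hull of 26 vertices, one chosen as ±e_i from each of 26 distinct axes: 2^26·C(29,26) = 245215789056.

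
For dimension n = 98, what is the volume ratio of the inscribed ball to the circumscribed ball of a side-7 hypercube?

V_in/V_out = n^(-n/2) = 98^(-98/2) ≈ 2.69105e-98.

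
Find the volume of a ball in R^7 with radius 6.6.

V_7(6.6) = π^(7/2) · (6.6)^7 / Γ(7/2 + 1) ≈ 2.57744e+06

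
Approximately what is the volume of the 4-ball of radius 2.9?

The n-ball volume is π^(n/2)·r^n/Γ(n/2+1). With n=4, r=2.9: V ≈ 349.029.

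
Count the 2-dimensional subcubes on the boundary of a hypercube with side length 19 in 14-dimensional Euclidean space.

Choose 2 of 14 axes to span the face (C(14,2) = 91 ways), then fix each of the remaining 12 coordinates at one of its two extreme values (2^12 = 4096 ways): 91·4096 = 372736.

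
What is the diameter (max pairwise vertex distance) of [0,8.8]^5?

Diagonal = √5 · 8.8 ≈ 19.6774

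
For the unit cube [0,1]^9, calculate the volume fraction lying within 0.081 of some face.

Shell fraction = 1 - (1-0.162)^9 ≈ 0.796204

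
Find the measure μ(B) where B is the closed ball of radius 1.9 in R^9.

Volume = π^{9/2}·(1.9)^9/Γ(11/2) ≈ 1064.39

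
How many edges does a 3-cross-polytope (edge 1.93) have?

Number of 1-faces = 2^(1+1) · C(3,1+1) = 4 · 3 = 12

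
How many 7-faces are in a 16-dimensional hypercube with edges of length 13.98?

An n-cube has C(n,k)·2^(n-k) k-faces. Here C(16,7)·2^9 = 11440·512 = 5857280.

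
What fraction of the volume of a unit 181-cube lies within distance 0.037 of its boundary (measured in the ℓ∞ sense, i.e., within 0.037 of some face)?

Shell fraction = 1 - (1-0.074)^181 ≈ 0.9999990951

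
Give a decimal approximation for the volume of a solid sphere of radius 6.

Volume = π^{3/2}·(6)^3/Γ(5/2) = 288·π ≈ 904.779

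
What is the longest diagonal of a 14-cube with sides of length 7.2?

||(7.2,7.2,...,7.2)|| = √(14)·7.2 ≈ 26.9399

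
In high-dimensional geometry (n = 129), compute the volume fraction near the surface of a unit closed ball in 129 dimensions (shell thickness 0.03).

1 - (1-0.03)^129 ≈ 0.980341 ≈ 98.03%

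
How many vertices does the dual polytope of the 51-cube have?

The 51-dimensional cross-polytope has 2n = 2·51 = 102 vertices.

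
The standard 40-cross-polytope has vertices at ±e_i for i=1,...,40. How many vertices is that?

An n-cross-polytope has 2n vertices; here n = 40, giving 80.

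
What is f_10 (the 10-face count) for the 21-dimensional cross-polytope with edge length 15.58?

Number of 10-faces = 2^(10+1) · C(21,10+1) = 2048 · 352716 = 722362368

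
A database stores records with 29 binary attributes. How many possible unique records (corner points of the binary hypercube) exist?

The 29-cube has 2^29 = 536870912 vertices.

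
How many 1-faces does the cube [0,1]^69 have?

Each of the 2^69 = 590295810358705651712 vertices has degree 69; total edges = 69·2^69/2 = 20365205457375344984064.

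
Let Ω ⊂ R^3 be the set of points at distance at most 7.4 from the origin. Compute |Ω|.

V_3(7.4) = π^(3/2) · (7.4)^3 / Γ(3/2 + 1) ≈ 1697.4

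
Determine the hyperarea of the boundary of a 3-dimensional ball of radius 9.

S = n·V_n(r)/r = 3·V_3(9)/9 (volume-to-surface relation), giving 4πr² = 4π·(9)² ≈ 1017.88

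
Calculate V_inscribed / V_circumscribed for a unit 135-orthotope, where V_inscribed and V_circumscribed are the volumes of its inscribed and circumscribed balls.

V_in/V_out = n^(-n/2) = 135^(-135/2) ≈ 1.59394e-144.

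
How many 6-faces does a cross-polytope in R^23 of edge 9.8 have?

Each 6-face is the convex hull of 7 vertices, one chosen as ±e_i from each of 7 distinct axes: 2^7·C(23,7) = 31380096.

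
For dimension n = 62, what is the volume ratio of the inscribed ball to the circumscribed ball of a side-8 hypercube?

V_in/V_out = n^(-n/2) = 62^(-62/2) ≈ 2.72808e-56.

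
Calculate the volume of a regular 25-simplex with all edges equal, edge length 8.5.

For a regular n-simplex with edge a, V = (a^n / n!)·√((n+1)/2^n). With a=8.5, n=25: V ≈ 9.75976e-06.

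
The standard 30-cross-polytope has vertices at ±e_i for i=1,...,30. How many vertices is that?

Number of vertices = 2n = 60.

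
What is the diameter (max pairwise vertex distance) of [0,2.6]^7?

d = √(2.6² + 2.6² + ... + 2.6²) [7 terms] = √(7·2.6²) = 2.6√7 ≈ 6.87895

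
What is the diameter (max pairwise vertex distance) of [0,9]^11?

||(9,9,...,9)|| = √(11)·9 ≈ 29.8496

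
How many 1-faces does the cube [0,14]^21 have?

The 21-cube has n·2^(n-1) = 21·2^20 = 21·1048576 = 22020096 edges.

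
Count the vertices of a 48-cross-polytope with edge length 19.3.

The 48-dimensional cross-polytope has 2n = 2·48 = 96 vertices.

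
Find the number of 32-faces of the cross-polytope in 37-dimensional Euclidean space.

Number of 32-faces = 2^(32+1) · C(37,32+1) = 8589934592 · 66045 = 567322230128640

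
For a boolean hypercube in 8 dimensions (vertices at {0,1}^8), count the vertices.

An n-cube has 2^n vertices; for n = 8 that is 2^8 = 256.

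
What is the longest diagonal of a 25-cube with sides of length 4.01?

||(4.01,4.01,...,4.01)|| = √(25)·4.01 = 20.05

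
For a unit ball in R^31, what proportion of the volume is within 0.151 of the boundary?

Shell fraction = 1 - (1-0.151)^31 ≈ 0.993746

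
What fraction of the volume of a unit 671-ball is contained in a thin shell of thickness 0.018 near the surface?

V(inner)/V(outer) = ((1-0.018)/1)^671 ≈ 5.091e-06, so the shell fraction is 0.999995.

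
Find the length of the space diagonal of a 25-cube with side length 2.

d = √(2² + 2² + ... + 2²) [25 terms] = √(25·2²) = 2√25 = 10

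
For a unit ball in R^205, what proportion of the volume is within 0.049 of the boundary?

Shell fraction = 1 - (1-0.049)^205 ≈ 0.999966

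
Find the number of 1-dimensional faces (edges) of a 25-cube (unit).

Each of the 2^25 = 33554432 vertices has degree 25; total edges = 25·2^25/2 = 419430400.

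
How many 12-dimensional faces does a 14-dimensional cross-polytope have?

Each 12-face is the convex hull of 13 vertices, one chosen as ±e_i from each of 13 distinct axes: 2^13·C(14,13) = 114688.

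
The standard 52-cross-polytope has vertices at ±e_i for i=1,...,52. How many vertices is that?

The 52-dimensional cross-polytope has 2n = 2·52 = 104 vertices.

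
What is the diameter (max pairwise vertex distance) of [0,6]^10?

d = √(6² + 6² + ... + 6²) [10 terms] = √(10·6²) = 6√10 ≈ 18.9737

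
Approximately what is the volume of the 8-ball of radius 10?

V_8(10) = π^(8/2) · (10)^8 / Γ(8/2 + 1) = 12500000·π^4/3 ≈ 4.05871e+08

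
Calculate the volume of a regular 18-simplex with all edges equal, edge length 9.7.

Volume = 9.7^18 · √(19/2^18) / 18! ≈ 0.768523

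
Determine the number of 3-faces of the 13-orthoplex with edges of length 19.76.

An n-cross-polytope has 2^(k+1)·C(n,k+1) k-faces. Here 2^4·C(13,4) = 16·715 = 11440.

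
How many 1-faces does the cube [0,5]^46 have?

Number of 1-faces = C(46,1)·2^(46-1) = 46·35184372088832 = 1618481116086272.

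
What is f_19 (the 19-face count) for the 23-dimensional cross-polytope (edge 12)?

Each 19-face is the convex hull of 20 vertices, one chosen as ±e_i from each of 20 distinct axes: 2^20·C(23,20) = 1857028096.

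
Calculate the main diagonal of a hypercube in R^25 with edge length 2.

The space diagonal of an n-cube of side s is s√n. Here 2·√25 = 10.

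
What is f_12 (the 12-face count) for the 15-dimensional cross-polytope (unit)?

Each 12-face is the convex hull of 13 vertices, one chosen as ±e_i from each of 13 distinct axes: 2^13·C(15,13) = 860160.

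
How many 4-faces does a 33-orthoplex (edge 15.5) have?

Each 4-face is the convex hull of 5 vertices, one chosen as ±e_i from each of 5 distinct axes: 2^5·C(33,5) = 7594752.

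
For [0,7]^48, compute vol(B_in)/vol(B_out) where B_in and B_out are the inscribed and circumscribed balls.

The radii are 7/2 and 7√48/2, so the volume ratio is (1/√48)^48 = 48^{-48/2} ≈ 4.469e-41.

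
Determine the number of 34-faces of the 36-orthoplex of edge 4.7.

Number of 34-faces = 2^(34+1) · C(36,34+1) = 34359738368 · 36 = 1236950581248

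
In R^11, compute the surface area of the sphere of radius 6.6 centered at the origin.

S = n·V_n(r)/r = 11·V_11(6.6)/6.6 (volume-to-surface relation), giving 3.2504e+09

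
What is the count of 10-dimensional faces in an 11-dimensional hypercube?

An n-cube has C(n,k)·2^(n-k) k-faces. Here C(11,10)·2^1 = 11·2 = 22.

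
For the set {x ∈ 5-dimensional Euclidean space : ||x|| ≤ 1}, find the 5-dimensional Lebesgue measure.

V = 8·π^2/15 ≈ 5.26379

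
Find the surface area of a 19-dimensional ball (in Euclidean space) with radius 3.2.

|∂B_19(3.2)| ≈ 1.09658e+09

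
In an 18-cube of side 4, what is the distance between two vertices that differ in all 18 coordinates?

||(4,4,...,4)|| = √(18)·4 ≈ 16.9706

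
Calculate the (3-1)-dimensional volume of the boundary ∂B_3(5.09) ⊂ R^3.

The surface area of an n-ball is 2π^(n/2) r^(n-1) / Γ(n/2). For n=3, r=5.09: 4πr² = 4π·(5.09)² ≈ 325.571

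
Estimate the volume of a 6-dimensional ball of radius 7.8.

The n-ball volume is π^(n/2)·r^n/Γ(n/2+1). With n=6, r=7.8: V ≈ 1.16377e+06.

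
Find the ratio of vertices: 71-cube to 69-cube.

The 71-cube has 2^71 = 2361183241434822606848 vertices. The 69-cube has 2^69 = 590295810358705651712 vertices. Ratio: 2361183241434822606848/590295810358705651712 = 4.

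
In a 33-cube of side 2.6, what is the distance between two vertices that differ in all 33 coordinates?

||(2.6,2.6,...,2.6)|| = √(33)·2.6 ≈ 14.9359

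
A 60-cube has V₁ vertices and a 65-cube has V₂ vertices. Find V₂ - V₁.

V₁ = 2^60 = 1152921504606846976. V₂ = 2^65 = 36893488147419103232. V₂ - V₁ = 35740566642812256256.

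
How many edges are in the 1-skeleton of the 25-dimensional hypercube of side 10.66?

An n-cube has n·2^(n-1) edges. With n = 25: 25·16777216 = 419430400.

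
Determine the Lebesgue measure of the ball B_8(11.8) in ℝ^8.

The n-ball volume is π^(n/2)·r^n/Γ(n/2+1). With n=8, r=11.8: V ≈ 1.52561e+09.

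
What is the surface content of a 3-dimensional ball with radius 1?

The surface area of an n-ball is 2π^(n/2) r^(n-1) / Γ(n/2). For n=3, r=1: 4πr² = 4π·(1)² ≈ 12.5664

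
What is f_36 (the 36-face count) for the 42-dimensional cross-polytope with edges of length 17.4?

Each 36-face is the convex hull of 37 vertices, one chosen as ±e_i from each of 37 distinct axes: 2^37·C(42,37) = 116914919672119296.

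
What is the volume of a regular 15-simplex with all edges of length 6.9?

V_15 = √(16) · 6.9^15 / (15! · 2^(15/2)) ≈ 0.0646505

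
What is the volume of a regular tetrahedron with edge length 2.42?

Volume = (√2/12) · 2.42³ = 1.67024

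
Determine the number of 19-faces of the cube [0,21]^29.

An n-cube has C(n,k)·2^(n-k) k-faces. Here C(29,19)·2^10 = 20030010·1024 = 20510730240.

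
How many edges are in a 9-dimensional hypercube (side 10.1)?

An n-cube has C(n,k)·2^(n-k) k-faces. Here C(9,1)·2^8 = 9·256 = 2304.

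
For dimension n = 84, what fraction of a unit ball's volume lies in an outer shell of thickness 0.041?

1 - (1-0.041)^84 ≈ 0.9703 ≈ 97.03%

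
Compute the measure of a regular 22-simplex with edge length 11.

V_22 = √(23) · 11^22 / (22! · 2^(22/2)) ≈ 0.169592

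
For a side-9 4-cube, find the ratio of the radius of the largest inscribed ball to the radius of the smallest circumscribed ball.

For an n-cube of any side s, the inradius is s/2 and the circumradius is s√n/2, so the ratio is 1/√4 ≈ 0.5.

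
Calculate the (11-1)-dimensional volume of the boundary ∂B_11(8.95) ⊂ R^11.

S_11(8.95) = 2·π^(11/2)·(8.95)^10 / Γ(11/2) ≈ 6.83483e+10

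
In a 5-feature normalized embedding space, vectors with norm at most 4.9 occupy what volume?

The n-ball volume is π^(n/2)·r^n/Γ(n/2+1). With n=5, r=4.9: V ≈ 14868.9.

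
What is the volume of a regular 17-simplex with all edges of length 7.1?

Volume = 7.1^17 · √(18/2^17) / 17! ≈ 0.00975449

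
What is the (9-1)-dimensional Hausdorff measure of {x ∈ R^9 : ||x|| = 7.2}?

The surface area of an n-ball is 2π^(n/2) r^(n-1) / Γ(n/2). For n=9, r=7.2: 2.14398e+08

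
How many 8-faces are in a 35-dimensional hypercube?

Number of 8-faces = C(35,8) · 2^(35-8) = 23535820 · 134217728 = 3158924287016960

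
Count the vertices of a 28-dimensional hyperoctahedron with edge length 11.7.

The 28-dimensional cross-polytope has 2n = 2·28 = 56 vertices.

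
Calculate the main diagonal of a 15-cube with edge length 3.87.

d = √(3.87² + 3.87² + ... + 3.87²) [15 terms] = √(15·3.87²) = 3.87√15 ≈ 14.9884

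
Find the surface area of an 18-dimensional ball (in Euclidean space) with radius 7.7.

The surface area of an n-ball is 2π^(n/2) r^(n-1) / Γ(n/2). For n=18, r=7.7: 1.7386e+15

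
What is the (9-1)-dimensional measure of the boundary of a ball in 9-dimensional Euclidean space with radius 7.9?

S = n·V_n(r)/r = 9·V_9(7.9)/7.9 (volume-to-surface relation), giving 4.50378e+08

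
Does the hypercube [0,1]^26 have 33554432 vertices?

False. The 26-cube has 2^26 = 67108864 vertices.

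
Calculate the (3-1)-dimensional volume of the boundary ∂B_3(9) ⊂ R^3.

The surface area of an n-ball is 2π^(n/2) r^(n-1) / Γ(n/2). For n=3, r=9: 4πr² = 4π·(9)² ≈ 1017.88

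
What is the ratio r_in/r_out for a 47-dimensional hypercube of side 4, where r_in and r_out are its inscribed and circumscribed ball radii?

For an n-cube of any side s, the inradius is s/2 and the circumradius is s√n/2, so the ratio is 1/√47 ≈ 0.145865.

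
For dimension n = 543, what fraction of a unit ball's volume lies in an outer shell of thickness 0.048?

1 - (1-0.048)^543 ≈ 1 - 2.511e-12 ≈ (100 - 2.51e-10)%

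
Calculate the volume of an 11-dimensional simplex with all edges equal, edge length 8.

For a regular n-simplex with edge a, V = (a^n / n!)·√((n+1)/2^n). With a=8, n=11: V ≈ 16.4725.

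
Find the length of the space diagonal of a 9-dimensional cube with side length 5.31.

||(5.31,5.31,...,5.31)|| = √(9)·5.31 = 15.93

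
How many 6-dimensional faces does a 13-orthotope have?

f_6(13-cube) = (13 choose 6) · 2^7 = 219648.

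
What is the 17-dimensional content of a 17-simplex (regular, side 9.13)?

V = (9.13^17 / 17!) · √((17+1) / 2^17) ≈ 0.701158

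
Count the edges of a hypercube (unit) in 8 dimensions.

Number of 1-faces = C(8,1)·2^(8-1) = 8·128 = 1024.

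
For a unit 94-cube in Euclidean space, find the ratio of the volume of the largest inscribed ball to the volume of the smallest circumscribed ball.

Volume scales as r^n, and r_in/r_out = 1/√94, giving (1/√94)^94 ≈ 1.83228e-93.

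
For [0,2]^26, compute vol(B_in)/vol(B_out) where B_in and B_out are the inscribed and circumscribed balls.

Volume scales as r^n, and r_in/r_out = 1/√26, giving (1/√26)^26 ≈ 4.03038e-19.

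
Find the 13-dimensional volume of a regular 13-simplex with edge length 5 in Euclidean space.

V = (5^13 / 13!) · √((13+1) / 2^13) ≈ 0.00810399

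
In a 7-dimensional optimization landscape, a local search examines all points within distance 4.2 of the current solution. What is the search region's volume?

The n-ball volume is π^(n/2)·r^n/Γ(n/2+1). With n=7, r=4.2: V ≈ 108924.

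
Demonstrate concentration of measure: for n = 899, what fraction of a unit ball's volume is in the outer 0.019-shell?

1 - (1-0.019)^899 ≈ 0.9999999676 ≈ 99.999997%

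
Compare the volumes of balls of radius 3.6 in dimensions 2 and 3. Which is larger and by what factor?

V_2(3.6) ≈ 40.715, V_3(3.6) ≈ 195.432. The 3-ball is larger by a factor of 4.8.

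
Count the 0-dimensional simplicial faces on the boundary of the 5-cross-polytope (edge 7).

Each 0-face is the convex hull of 1 vertex, one chosen as ±e_i from each of 1 distinct axis: 2^1·C(5,1) = 10.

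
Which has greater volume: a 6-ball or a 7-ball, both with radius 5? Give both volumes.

V_6(5) ≈ 80745.5. V_7(5) ≈ 369122. The 7-ball is larger.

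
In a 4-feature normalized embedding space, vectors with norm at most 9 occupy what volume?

Volume = π^{4/2}·(9)^4/Γ(3) = 6561·π^2/2 ≈ 32377.2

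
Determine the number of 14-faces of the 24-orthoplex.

f_14(24-orthoplex) = 2^15 · (24 choose 15) = 42844291072.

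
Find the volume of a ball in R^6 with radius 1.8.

V_6(1.8) = π^(6/2) · (1.8)^6 / Γ(6/2 + 1) ≈ 175.765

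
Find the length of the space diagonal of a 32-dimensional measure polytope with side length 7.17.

Diagonal = √32 · 7.17 ≈ 40.5596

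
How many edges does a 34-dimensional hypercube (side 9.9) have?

The 34-cube has n·2^(n-1) = 34·2^33 = 34·8589934592 = 292057776128 edges.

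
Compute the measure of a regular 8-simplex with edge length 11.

For a regular n-simplex with edge a, V = (a^n / n!)·√((n+1)/2^n). With a=11, n=8: V ≈ 996.833.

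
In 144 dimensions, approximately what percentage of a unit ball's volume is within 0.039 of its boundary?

1 - (1-0.039)^144 ≈ 0.996748 ≈ 99.67%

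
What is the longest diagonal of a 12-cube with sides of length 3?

Diagonal = √12 · 3 ≈ 10.3923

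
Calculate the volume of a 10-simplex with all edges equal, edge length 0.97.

Volume = 0.97^10 · √(11/2^10) / 10! ≈ 2.10621e-08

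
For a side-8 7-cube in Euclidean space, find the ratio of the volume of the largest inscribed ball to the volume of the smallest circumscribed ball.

The radii are 8/2 and 8√7/2, so the volume ratio is (1/√7)^7 = 7^{-7/2} ≈ 0.00110194.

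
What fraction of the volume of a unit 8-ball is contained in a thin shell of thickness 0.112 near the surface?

Shell fraction = 1 - (1-0.112)^8 ≈ 0.613363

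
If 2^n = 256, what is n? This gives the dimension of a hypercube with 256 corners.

n = log_2(256) = 8.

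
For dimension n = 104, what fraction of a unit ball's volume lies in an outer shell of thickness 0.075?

1 - (1-0.075)^104 ≈ 0.999699 ≈ 99.9699%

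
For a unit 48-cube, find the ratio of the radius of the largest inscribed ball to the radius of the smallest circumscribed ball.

r_in / r_out = (1/2) / (1√48/2) = 1/√48 ≈ 0.144338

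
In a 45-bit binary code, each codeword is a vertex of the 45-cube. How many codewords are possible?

An n-cube has 2^n vertices; for n = 45 that is 2^45 = 35184372088832.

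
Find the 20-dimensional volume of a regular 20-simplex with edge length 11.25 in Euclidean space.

For a regular n-simplex with edge a, V = (a^n / n!)·√((n+1)/2^n). With a=11.25, n=20: V ≈ 1.9397.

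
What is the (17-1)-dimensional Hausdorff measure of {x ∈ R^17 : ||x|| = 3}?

The surface area of an n-ball is 2π^(n/2) r^(n-1) / Γ(n/2). For n=17, r=3: 272097792·π^8/25025 ≈ 1.03169e+08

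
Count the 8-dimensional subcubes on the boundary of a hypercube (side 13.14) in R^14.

Choose 8 of 14 axes to span the face (C(14,8) = 3003 ways), then fix each of the remaining 6 coordinates at one of its two extreme values (2^6 = 64 ways): 3003·64 = 192192.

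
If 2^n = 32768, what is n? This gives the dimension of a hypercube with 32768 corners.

n = log_2(32768) = 15.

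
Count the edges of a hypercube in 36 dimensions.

Each of the 2^36 = 68719476736 vertices has degree 36; total edges = 36·2^36/2 = 1236950581248.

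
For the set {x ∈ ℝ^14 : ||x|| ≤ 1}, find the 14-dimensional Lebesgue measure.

Volume = π^{14/2}·(1)^14/Γ(8) = π^7/5040 ≈ 0.599265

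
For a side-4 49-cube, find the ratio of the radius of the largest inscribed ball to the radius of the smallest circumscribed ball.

r_in = 4/2 (half the side); r_out = 4√49/2 (half the diagonal). Ratio = 1/√49 ≈ 0.142857.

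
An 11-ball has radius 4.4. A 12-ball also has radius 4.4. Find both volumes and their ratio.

V_11(4.4) ≈ 2.25468e+07. V_12(4.4) ≈ 7.0307e+07. Ratio V_11/V_12 ≈ 0.3207.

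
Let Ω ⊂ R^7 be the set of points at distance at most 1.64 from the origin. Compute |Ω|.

V_7(1.64) = π^(7/2) · (1.64)^7 / Γ(7/2 + 1) ≈ 150.76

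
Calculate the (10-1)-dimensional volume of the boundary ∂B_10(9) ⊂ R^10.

|∂B_10(9)| = 129140163·π^5/4 ≈ 9.87986e+09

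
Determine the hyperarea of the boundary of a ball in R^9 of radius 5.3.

S_9(5.3) = 2·π^(9/2)·(5.3)^8 / Γ(9/2) ≈ 1.84828e+07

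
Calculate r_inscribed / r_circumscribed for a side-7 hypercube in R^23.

Ratio = (s/2)/(s√23/2) = 23^(-1/2) ≈ 0.208514.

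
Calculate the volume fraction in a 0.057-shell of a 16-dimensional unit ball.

Shell fraction = 1 - (1-0.057)^16 ≈ 0.608991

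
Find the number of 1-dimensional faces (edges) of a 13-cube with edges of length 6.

The 13-cube has n·2^(n-1) = 13·2^12 = 13·4096 = 53248 edges.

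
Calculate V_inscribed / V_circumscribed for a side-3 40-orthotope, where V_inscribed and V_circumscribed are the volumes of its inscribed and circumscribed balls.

V_in/V_out = n^(-n/2) = 40^(-40/2) ≈ 9.09495e-33.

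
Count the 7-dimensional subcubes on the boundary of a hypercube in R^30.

f_7(30-cube) = (30 choose 7) · 2^23 = 17077528166400.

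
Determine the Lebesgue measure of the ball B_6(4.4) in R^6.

Volume = π^{6/2}·(4.4)^6/Γ(4) ≈ 37498.5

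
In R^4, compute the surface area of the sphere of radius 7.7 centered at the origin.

|∂B_4(7.7)| ≈ 9011.6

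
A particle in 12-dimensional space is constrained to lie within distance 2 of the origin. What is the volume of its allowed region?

V_12(2) = π^(12/2) · (2)^12 / Γ(12/2 + 1) = 256·π^6/45 ≈ 5469.24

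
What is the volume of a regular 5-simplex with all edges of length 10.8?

Volume = 10.8^5 · √(6/2^5) / 5! ≈ 530.198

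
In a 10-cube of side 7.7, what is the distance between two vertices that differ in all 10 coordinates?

d = √(7.7² + 7.7² + ... + 7.7²) [10 terms] = √(10·7.7²) = 7.7√10 ≈ 24.3495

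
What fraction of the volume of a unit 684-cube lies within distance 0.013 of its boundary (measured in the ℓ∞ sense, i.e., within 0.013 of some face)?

1 - (1 - 2·0.013)^684 = 1 - 0.974^684 ≈ 0.9999999851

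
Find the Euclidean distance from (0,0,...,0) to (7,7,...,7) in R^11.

The space diagonal of an n-cube of side s is s√n. Here 7·√11 ≈ 23.2164.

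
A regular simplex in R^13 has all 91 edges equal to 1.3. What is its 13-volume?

For a regular n-simplex with edge a, V = (a^n / n!)·√((n+1)/2^n). With a=1.3, n=13: V ≈ 2.01072e-10.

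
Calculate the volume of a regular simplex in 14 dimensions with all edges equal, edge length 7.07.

Volume = 7.07^14 · √(15/2^14) / 14! ≈ 0.270582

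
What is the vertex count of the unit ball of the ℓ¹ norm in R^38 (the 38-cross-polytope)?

The 38-dimensional cross-polytope has 2n = 2·38 = 76 vertices.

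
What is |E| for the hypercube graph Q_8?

The 8-cube has n·2^(n-1) = 8·2^7 = 8·128 = 1024 edges.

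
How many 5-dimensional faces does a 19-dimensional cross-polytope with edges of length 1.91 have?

f_5(19-orthoplex) = 2^6 · (19 choose 6) = 1736448.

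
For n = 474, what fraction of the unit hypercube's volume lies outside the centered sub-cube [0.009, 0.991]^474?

1 - (1 - 2·0.009)^474 = 1 - 0.982^474 ≈ 0.999818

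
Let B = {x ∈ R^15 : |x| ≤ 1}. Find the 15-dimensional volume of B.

The n-ball volume is π^(n/2)·r^n/Γ(n/2+1). With n=15, r=1: V = 256·π^7/2027025 ≈ 0.381443.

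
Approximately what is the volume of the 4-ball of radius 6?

V = 648·π^2 ≈ 6395.5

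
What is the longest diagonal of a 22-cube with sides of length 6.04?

d = √(6.04² + 6.04² + ... + 6.04²) [22 terms] = √(22·6.04²) = 6.04√22 ≈ 28.3301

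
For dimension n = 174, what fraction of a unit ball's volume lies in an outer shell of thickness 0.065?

1 - (1-0.065)^174 ≈ 0.999992 ≈ 99.999166%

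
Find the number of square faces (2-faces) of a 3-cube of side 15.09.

f_2(3-cube) = (3 choose 2) · 2^1 = 6.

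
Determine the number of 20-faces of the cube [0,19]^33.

An n-cube has C(n,k)·2^(n-k) k-faces. Here C(33,20)·2^13 = 573166440·8192 = 4695379476480.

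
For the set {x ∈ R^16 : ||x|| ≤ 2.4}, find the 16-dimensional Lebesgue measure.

Volume = π^{16/2}·(2.4)^16/Γ(9) ≈ 285140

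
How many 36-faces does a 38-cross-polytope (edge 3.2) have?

Each 36-face is the convex hull of 37 vertices, one chosen as ±e_i from each of 37 distinct axes: 2^37·C(38,37) = 5222680231936.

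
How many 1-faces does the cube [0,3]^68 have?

Each of the 2^68 = 295147905179352825856 vertices has degree 68; total edges = 68·2^68/2 = 10035028776097996079104.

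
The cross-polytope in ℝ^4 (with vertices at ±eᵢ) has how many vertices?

The vertices are ±e_1, ..., ±e_4, so there are 2·4 = 8.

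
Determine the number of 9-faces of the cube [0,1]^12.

An n-cube has C(n,k)·2^(n-k) k-faces. Here C(12,9)·2^3 = 220·8 = 1760.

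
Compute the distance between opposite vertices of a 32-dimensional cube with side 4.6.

||(4.6,4.6,...,4.6)|| = √(32)·4.6 ≈ 26.0215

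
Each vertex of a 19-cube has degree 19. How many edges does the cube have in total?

The 19-cube has n·2^(n-1) = 19·2^18 = 19·262144 = 4980736 edges.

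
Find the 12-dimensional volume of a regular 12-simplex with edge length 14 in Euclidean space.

Volume = 14^12 · √(13/2^12) / 12! ≈ 6667.93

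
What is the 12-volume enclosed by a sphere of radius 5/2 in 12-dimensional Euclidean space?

V = 48828125·π^6/589824 ≈ 79587.9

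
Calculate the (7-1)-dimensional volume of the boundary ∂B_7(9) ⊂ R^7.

The surface area of an n-ball is 2π^(n/2) r^(n-1) / Γ(n/2). For n=7, r=9: 2834352·π^3/5 ≈ 1.75765e+07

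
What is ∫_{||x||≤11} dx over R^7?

V = 311794736·π^3/105 ≈ 9.20723e+07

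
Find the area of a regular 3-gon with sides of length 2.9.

Area = (√3/4) · 2.9² = 3.64164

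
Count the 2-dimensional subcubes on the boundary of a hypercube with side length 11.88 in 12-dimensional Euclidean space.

Choose 2 of 12 axes to span the face (C(12,2) = 66 ways), then fix each of the remaining 10 coordinates at one of its two extreme values (2^10 = 1024 ways): 66·1024 = 67584.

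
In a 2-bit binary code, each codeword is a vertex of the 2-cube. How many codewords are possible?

The 2-cube has 2^2 = 4 vertices.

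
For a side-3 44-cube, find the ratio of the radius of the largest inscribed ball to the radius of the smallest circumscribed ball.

For an n-cube of any side s, the inradius is s/2 and the circumradius is s√n/2, so the ratio is 1/√44 ≈ 0.150756.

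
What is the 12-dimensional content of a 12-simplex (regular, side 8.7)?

V = (8.7^12 / 12!) · √((12+1) / 2^12) ≈ 22.1149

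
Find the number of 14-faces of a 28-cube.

Number of 14-faces = C(28,14) · 2^(28-14) = 40116600 · 16384 = 657270374400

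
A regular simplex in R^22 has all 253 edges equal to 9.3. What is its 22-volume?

V_22 = √(23) · 9.3^22 / (22! · 2^(22/2)) ≈ 0.00422078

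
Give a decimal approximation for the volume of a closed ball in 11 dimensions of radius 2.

V = 131072·π^5/10395 ≈ 3858.64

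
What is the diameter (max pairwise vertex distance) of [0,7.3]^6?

The space diagonal of an n-cube of side s is s√n. Here 7.3·√6 ≈ 17.8813.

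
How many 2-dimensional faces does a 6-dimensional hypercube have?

Number of 2-faces = C(6,2) · 2^(6-2) = 15 · 16 = 240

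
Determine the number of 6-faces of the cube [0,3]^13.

Choose 6 of 13 axes to span the face (C(13,6) = 1716 ways), then fix each of the remaining 7 coordinates at one of its two extreme values (2^7 = 128 ways): 1716·128 = 219648.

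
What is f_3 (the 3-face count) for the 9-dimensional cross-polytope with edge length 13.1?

f_3(9-orthoplex) = 2^4 · (9 choose 4) = 2016.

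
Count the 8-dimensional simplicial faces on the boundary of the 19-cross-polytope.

Number of 8-faces = 2^(8+1) · C(19,8+1) = 512 · 92378 = 47297536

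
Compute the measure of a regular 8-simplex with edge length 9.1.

V_8 = √(9) · 9.1^8 / (8! · 2^(8/2)) ≈ 218.681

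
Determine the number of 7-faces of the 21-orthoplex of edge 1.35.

Each 7-face is the convex hull of 8 vertices, one chosen as ±e_i from each of 8 distinct axes: 2^8·C(21,8) = 52093440.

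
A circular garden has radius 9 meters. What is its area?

The n-ball volume is π^(n/2)·r^n/Γ(n/2+1). With n=2, r=9: V = 81·π ≈ 254.469.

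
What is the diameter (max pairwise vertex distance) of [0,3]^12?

d = √(3² + 3² + ... + 3²) [12 terms] = √(12·3²) = 3√12 ≈ 10.3923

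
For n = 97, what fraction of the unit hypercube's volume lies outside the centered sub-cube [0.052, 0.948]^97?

Shell fraction = 1 - (1-0.104)^97 ≈ 0.999976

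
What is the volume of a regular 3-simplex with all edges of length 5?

Volume = (√2/12) · 5³ = 14.7314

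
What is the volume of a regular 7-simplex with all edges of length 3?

Volume = 3^7 · √(8/2^7) / 7! ≈ 0.108482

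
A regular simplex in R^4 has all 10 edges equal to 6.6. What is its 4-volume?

V = (6.6^4 / 4!) · √((4+1) / 2^4) ≈ 44.1967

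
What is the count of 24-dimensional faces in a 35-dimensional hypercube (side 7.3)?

An n-cube has C(n,k)·2^(n-k) k-faces. Here C(35,24)·2^11 = 417225900·2048 = 854478643200.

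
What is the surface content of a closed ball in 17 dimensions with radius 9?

S = n·V_n(r)/r = 17·V_17(9)/9 (volume-to-surface relation), giving 11712917736940032·π^8/25025 ≈ 4.44109e+15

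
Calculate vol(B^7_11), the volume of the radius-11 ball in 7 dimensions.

Volume = π^{7/2}·(11)^7/Γ(9/2) = 311794736·π^3/105 ≈ 9.20723e+07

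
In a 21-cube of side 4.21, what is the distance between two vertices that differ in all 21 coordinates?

The space diagonal of an n-cube of side s is s√n. Here 4.21·√21 ≈ 19.2926.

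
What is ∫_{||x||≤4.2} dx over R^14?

The n-ball volume is π^(n/2)·r^n/Γ(n/2+1). With n=14, r=4.2: V ≈ 3.18499e+08.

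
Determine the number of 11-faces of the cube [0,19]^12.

An n-cube has C(n,k)·2^(n-k) k-faces. Here C(12,11)·2^1 = 12·2 = 24.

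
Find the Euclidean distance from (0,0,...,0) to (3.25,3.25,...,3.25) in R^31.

d = √(3.25² + 3.25² + ... + 3.25²) [31 terms] = √(31·3.25²) = 3.25√31 ≈ 18.0952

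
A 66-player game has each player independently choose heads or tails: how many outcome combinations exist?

The 66-cube has 2^66 = 73786976294838206464 vertices.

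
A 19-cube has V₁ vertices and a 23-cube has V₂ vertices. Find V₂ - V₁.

V₁ = 2^19 = 524288. V₂ = 2^23 = 8388608. V₂ - V₁ = 7864320.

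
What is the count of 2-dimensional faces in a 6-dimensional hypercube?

Number of 2-faces = C(6,2) · 2^(6-2) = 15 · 16 = 240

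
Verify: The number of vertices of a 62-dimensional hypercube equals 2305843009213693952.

False. The 62-cube has 2^62 = 4611686018427387904 vertices.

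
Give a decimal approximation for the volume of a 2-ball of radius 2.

Volume = π^{2/2}·(2)^2/Γ(2) = 4·π ≈ 12.5664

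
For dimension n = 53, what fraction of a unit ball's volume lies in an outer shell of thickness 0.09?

1 - (1-0.09)^53 ≈ 0.993252 ≈ 99.33%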